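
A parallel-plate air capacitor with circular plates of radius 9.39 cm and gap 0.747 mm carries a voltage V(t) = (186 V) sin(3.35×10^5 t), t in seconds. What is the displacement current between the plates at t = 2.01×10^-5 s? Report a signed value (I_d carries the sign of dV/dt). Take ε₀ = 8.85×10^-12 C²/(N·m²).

dE/dt = (V₀ω/d)·cos(ωt) with ωt = 6.7335 rad: (186)(3.35×10^5)(0.9003)/(7.47×10^-4) = 7.510×10^10 V/(m·s).
I_d = ε₀ A dE/dt = (8.85×10^-12)(0.02770)(7.510×10^10) = 0.0184 A.

0.0184 A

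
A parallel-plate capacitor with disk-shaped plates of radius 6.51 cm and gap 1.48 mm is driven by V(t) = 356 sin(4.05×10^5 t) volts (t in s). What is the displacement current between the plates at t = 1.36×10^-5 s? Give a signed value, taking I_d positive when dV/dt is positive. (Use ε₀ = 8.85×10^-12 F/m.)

dV/dt = (356)(4.05×10^5)·cos(5.508) = 1.030×10^8 V/s.
I_d = C dV/dt with C = ε₀A/d = (8.85×10^-12)(0.01331)/(1.48×10^-3) = 7.959×10^-11 F, so I_d = (7.959×10^-11)(1.030×10^8) = 8.20×10^-3 A.

8.20×10^-3 A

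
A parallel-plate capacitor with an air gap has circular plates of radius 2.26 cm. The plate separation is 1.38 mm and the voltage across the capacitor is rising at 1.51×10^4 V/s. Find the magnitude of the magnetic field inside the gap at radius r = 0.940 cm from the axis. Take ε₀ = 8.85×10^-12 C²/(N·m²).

5.72×10^-13 T

I_d = C dV/dt with C = ε₀πR²/d = 1.029×10^-11 F, so I_d = (1.029×10^-11)(1.51×10^4) = 1.554×10^-7 A.
For r < R the Ampère–Maxwell law gives B(2πr) = μ₀ I_d (r²/R²), so B = μ₀ I_d r/(2πR²) = (4π×10^-7)(1.554×10^-7)(9.40×10^-3)/(2π·0.0226²) = 5.72×10^-13 T.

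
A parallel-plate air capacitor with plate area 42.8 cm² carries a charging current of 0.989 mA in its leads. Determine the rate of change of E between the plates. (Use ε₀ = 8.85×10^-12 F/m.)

Charge continuity gives I_d = I = 9.89×10^-4 A between the plates.
Then dE/dt = I_d/(ε₀A) = 2.61×10^10 V/(m·s).

2.61×10^10 V/(m·s)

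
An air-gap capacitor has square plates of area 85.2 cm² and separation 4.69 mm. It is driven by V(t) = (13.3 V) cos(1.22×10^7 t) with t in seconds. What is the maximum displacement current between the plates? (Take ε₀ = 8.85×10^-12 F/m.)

2.61×10^-3 A

(dE/dt)_max = V₀ω/d = 3.460×10^10 V/(m·s); ω = 1.22×10^7 rad/s.
I_d,max = ε₀ A (dE/dt)_max = (8.85×10^-12)(8.52×10^-3)(3.460×10^10) = 2.61×10^-3 A.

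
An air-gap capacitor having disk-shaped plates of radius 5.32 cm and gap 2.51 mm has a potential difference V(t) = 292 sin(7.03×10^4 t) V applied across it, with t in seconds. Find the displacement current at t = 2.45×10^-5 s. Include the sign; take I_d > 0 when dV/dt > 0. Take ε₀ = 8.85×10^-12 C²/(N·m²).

-9.72×10^-5 A

C = ε₀A/d = (8.85×10^-12)(8.891×10^-3)/(2.51×10^-3) = 3.135×10^-11 F. dV/dt = V₀ω·cos(ωt); at ωt = 1.72235 rad this factor is -0.1510.
I_d = C dV/dt = (3.135×10^-11)(292)(7.03×10^4)(-0.1510) = -9.72×10^-5 A.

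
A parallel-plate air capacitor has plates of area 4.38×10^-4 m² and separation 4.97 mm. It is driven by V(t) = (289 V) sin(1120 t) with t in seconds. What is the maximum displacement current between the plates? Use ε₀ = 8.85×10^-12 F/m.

The displacement current equals the conduction current C dV/dt, which peaks at C V₀ ω.
With C = ε₀A/d = (8.85×10^-12)(4.38×10^-4)/(4.97×10^-3) = 7.799×10^-13 F and ω = 1120 rad/s, I_d,max = (7.799×10^-13)(289)(1120) = 2.52×10^-7 A.

2.52×10^-7 A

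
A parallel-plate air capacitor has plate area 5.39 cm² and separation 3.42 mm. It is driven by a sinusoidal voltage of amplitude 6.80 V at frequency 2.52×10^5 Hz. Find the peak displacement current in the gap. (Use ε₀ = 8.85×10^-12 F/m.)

1.50×10^-5 A

The displacement current equals the conduction current C dV/dt, which peaks at C V₀ ω.
With C = ε₀A/d = (8.85×10^-12)(5.39×10^-4)/(3.42×10^-3) = 1.395×10^-12 F and ω = 2πf = 1.583×10^6 rad/s, I_d,max = (1.395×10^-12)(6.80)(1.583×10^6) = 1.50×10^-5 A.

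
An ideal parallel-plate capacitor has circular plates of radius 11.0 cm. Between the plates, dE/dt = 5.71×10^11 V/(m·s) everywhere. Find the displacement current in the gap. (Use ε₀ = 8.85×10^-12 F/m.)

The displacement current is ε₀ times dΦ_E/dt = ε₀ A dE/dt = (8.85×10^-12)(0.03801)(5.71×10^11) = 0.192 A.

0.192 A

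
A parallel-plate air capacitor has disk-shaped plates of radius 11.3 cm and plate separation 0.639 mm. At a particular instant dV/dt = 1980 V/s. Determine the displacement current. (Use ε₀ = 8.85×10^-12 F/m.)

1.10×10^-6 A

The displacement current equals the charging current C dV/dt. With C = ε₀A/d = (8.85×10^-12)(0.04011)/(6.39×10^-4) = 5.555×10^-10 F, I_d = (5.555×10^-10)(1980) = 1.10×10^-6 A.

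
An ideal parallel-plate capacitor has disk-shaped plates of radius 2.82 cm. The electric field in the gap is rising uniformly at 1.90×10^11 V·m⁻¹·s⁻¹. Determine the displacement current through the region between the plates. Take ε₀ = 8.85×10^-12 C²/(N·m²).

The displacement current is ε₀ times dΦ_E/dt = ε₀ A dE/dt = (8.85×10^-12)(2.498×10^-3)(1.90×10^11) = 4.20×10^-3 A.

4.20×10^-3 A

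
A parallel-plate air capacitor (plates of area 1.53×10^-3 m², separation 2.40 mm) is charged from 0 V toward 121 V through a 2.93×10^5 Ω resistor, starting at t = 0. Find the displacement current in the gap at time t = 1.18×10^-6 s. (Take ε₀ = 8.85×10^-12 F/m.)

C = ε₀A/d = (8.85×10^-12)(1.53×10^-3)/(2.40×10^-3) = 5.642×10^-12 F, so τ = RC = 1.653×10^-6 s.
The conduction current is I(t) = (V₀/R) e^(−t/τ), and the displacement current between the plates equals it.
t/τ = 0.7139; I_d = (121/2.93×10^5) · e^(−0.7139) = (4.130×10^-4)(0.4897) = 2.02×10^-4 A.

2.02×10^-4 A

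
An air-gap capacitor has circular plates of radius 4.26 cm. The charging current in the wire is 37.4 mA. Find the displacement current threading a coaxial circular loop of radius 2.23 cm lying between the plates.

Between the plates the displacement current equals the wire current: I_d = 37.4 mA = 0.0374 A.
Since J_d is uniform, the enclosed fraction is (r/R)² = 0.2740, giving I_d,enc = 0.0102 A.

0.0102 A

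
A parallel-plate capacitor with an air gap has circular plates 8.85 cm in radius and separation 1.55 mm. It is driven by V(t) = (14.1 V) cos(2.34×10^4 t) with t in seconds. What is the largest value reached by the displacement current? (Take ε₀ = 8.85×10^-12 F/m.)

4.64×10^-5 A

(dE/dt)_max = V₀ω/d = 2.129×10^8 V/(m·s); ω = 2.34×10^4 rad/s.
I_d,max = ε₀ A (dE/dt)_max = (8.85×10^-12)(0.02461)(2.129×10^8) = 4.64×10^-5 A.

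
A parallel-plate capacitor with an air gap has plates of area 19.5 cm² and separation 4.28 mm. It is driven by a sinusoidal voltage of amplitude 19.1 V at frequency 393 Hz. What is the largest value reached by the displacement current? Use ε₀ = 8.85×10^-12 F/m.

C = ε₀A/d = (8.85×10^-12)(1.95×10^-3)/(4.28×10^-3) = 4.032×10^-12 F; ω = 2πf = 2469 rad/s.
I_d = C dV/dt, so |I_d|_max = C V₀ ω = (4.032×10^-12)(19.1)(2469) = 1.90×10^-7 A.

1.90×10^-7 A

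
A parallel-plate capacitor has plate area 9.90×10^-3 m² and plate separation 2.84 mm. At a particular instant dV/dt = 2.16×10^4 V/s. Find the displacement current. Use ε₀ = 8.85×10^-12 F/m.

The field between the plates is E = V/d, so dE/dt = (2.16×10^4)/(2.84×10^-3 m) = 7.606×10^6 V/(m·s).
I_d = ε₀ A (dE/dt) = (8.85×10^-12)(9.90×10^-3)(7.606×10^6) = 6.66×10^-7 A.

6.66×10^-7 A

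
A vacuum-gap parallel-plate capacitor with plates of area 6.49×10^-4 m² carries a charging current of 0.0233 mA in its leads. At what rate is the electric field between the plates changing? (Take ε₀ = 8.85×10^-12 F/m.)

4.06×10^9 V/(m·s)

The displacement current between the plates equals the conduction current, I_d = 0.0233 mA.
Then dE/dt = I_d/(ε₀A) = 4.06×10^9 V/(m·s).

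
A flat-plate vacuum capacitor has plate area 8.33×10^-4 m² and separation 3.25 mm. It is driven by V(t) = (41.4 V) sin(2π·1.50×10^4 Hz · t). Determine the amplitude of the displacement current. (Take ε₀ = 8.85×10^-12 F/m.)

C = ε₀A/d = (8.85×10^-12)(8.33×10^-4)/(3.25×10^-3) = 2.268×10^-12 F; ω = 2πf = 9.425×10^4 rad/s.
I_d = C dV/dt, so |I_d|_max = C V₀ ω = (2.268×10^-12)(41.4)(9.425×10^4) = 8.85×10^-6 A.

8.85×10^-6 A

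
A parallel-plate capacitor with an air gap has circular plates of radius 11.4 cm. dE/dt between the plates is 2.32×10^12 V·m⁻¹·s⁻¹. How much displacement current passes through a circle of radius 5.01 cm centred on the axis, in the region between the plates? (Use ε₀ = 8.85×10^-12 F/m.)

0.162 A

Total displacement current: I_d = ε₀(πR²)(dE/dt) = (8.85×10^-12)(0.04083)(2.32×10^12) = 0.8383 A.
Through an area πr² the displacement current is I_d·(πr²/πR²) = I_d (r/R)² = 0.162 A.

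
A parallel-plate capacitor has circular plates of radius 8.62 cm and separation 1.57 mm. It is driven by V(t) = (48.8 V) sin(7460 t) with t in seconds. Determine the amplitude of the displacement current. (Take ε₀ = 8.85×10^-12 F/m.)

C = ε₀A/d = (8.85×10^-12)(0.02334)/(1.57×10^-3) = 1.316×10^-10 F; ω = 7460 rad/s.
I_d = C dV/dt, so |I_d|_max = C V₀ ω = (1.316×10^-10)(48.8)(7460) = 4.79×10^-5 A.

4.79×10^-5 A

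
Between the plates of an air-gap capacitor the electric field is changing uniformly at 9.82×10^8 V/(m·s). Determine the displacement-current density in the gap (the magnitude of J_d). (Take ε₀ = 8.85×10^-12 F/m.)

8.69×10^-3 A/m²

J_d = ε₀ ∂E/∂t, so J_d = 8.69×10^-3 A/m².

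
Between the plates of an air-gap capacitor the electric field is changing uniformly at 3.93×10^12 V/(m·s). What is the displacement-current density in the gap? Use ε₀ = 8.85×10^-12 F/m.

34.8 A/m²

The displacement-current density is ε₀ ∂E/∂t = (8.85×10^-12)(3.93×10^12) = 34.8 A/m².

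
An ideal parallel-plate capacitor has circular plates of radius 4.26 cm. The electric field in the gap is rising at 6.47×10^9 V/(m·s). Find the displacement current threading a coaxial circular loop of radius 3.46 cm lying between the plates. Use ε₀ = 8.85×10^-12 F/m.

Total displacement current: I_d = ε₀(πR²)(dE/dt) = (8.85×10^-12)(5.701×10^-3)(6.47×10^9) = 3.264×10^-4 A.
Since J_d is uniform, the enclosed fraction is (r/R)² = 0.6597, giving I_d,enc = 2.15×10^-4 A.

2.15×10^-4 A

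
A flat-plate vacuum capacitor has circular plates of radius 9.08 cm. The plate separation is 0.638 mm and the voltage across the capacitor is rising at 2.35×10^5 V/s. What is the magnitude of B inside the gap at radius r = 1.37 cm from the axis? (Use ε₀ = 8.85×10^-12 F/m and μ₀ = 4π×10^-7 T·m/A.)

dE/dt = (dV/dt)/d = 3.683×10^8 V/(m·s); I_d = ε₀(πR²)(dE/dt) = (8.85×10^-12)(0.02590)(3.683×10^8) = 8.442×10^-5 A.
For r < R the Ampère–Maxwell law gives B(2πr) = μ₀ I_d (r²/R²), so B = μ₀ I_d r/(2πR²) = (4π×10^-7)(8.442×10^-5)(0.0137)/(2π·0.0908²) = 2.81×10^-11 T.

2.81×10^-11 T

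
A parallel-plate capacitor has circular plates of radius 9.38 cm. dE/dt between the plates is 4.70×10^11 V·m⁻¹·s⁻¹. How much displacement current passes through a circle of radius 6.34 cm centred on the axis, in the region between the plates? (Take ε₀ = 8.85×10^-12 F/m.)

Through the whole plate area (πR² = 0.02764 m²), I_d = ε₀ πR² dE/dt = 0.1150 A.
The field is uniform, so I_d,enc = I_d (r/R)² = (0.1150)(6.34/9.38)² = 0.0525 A.

0.0525 A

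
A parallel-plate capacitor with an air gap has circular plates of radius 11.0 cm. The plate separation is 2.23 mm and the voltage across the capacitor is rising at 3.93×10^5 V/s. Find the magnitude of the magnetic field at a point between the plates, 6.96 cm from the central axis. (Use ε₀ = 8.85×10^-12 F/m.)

With E = V/d, dE/dt = 1.762×10^8 V/(m·s) and πR² = 0.03801 m², giving I_d = ε₀ πR² dE/dt = 5.927×10^-5 A.
For r < R the Ampère–Maxwell law gives B(2πr) = μ₀ I_d (r²/R²), so B = μ₀ I_d r/(2πR²) = (4π×10^-7)(5.927×10^-5)(0.0696)/(2π·0.110²) = 6.82×10^-11 T.

6.82×10^-11 T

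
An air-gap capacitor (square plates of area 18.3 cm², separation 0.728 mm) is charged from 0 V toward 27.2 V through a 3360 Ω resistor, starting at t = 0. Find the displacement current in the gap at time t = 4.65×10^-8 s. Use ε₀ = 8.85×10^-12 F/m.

C = ε₀A/d = (8.85×10^-12)(1.83×10^-3)/(7.28×10^-4) = 2.225×10^-11 F, so τ = RC = 7.476×10^-8 s.
The conduction current is I(t) = (V₀/R) e^(−t/τ), and the displacement current between the plates equals it.
t/τ = 0.6220; I_d = (27.2/3360) · e^(−0.6220) = (8.095×10^-3)(0.5369) = 4.35×10^-3 A.

4.35×10^-3 A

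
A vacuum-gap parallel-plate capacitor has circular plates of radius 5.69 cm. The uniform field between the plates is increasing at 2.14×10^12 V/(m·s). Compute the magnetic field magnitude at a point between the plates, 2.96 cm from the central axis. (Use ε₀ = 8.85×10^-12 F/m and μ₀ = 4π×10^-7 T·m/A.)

3.52×10^-7 T

Through the whole plate area (πR² = 0.01017 m²), I_d = ε₀ πR² dE/dt = 0.1926 A.
For r < R the Ampère–Maxwell law gives B(2πr) = μ₀ I_d (r²/R²), so B = μ₀ I_d r/(2πR²) = (4π×10^-7)(0.1926)(0.0296)/(2π·0.0569²) = 3.52×10^-7 T.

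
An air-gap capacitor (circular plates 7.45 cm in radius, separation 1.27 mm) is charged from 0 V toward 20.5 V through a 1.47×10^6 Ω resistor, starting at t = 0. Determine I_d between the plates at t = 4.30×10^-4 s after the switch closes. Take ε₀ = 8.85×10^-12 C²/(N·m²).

C = ε₀A/d = (8.85×10^-12)(0.01744)/(1.27×10^-3) = 1.215×10^-10 F and τ = RC = 1.786×10^-4 s. I_d in the gap equals the RC charging current.
I_d(t) = (V₀/R) e^(−t/τ) = 1.395×10^-5 · e^(−2.408) = 1.26×10^-6 A.

1.26×10^-6 A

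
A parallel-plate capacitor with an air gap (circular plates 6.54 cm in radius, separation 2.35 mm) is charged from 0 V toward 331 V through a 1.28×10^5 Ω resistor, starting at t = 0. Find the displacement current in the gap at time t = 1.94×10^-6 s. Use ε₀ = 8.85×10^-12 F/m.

C = ε₀A/d = (8.85×10^-12)(0.01344)/(2.35×10^-3) = 5.061×10^-11 F and τ = RC = 6.478×10^-6 s. I_d in the gap equals the RC charging current.
I_d(t) = (V₀/R) e^(−t/τ) = 2.586×10^-3 · e^(−0.2995) = 1.92×10^-3 A.

1.92×10^-3 A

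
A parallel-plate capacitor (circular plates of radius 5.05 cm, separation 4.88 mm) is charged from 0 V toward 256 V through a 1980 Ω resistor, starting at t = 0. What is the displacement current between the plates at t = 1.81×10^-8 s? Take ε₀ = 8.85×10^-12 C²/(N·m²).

C = ε₀A/d = (8.85×10^-12)(8.012×10^-3)/(4.88×10^-3) = 1.453×10^-11 F and τ = RC = 2.877×10^-8 s. I_d in the gap equals the RC charging current.
I_d(t) = (V₀/R) e^(−t/τ) = 0.1293 · e^(−0.6291) = 0.0689 A.

0.0689 A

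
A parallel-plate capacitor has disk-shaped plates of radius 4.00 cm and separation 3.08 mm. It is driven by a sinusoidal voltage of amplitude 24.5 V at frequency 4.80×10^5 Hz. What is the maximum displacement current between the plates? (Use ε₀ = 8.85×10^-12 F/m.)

1.07×10^-3 A

The displacement current equals the conduction current C dV/dt, which peaks at C V₀ ω.
With C = ε₀A/d = (8.85×10^-12)(5.027×10^-3)/(3.08×10^-3) = 1.444×10^-11 F and ω = 2πf = 3.016×10^6 rad/s, I_d,max = (1.444×10^-11)(24.5)(3.016×10^6) = 1.07×10^-3 A.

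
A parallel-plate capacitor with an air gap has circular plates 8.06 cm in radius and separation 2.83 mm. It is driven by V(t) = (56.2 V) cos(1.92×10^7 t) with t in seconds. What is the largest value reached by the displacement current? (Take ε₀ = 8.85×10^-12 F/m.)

0.0689 A

The displacement current equals the conduction current C dV/dt, which peaks at C V₀ ω.
With C = ε₀A/d = (8.85×10^-12)(0.02041)/(2.83×10^-3) = 6.383×10^-11 F and ω = 1.92×10^7 rad/s, I_d,max = (6.383×10^-11)(56.2)(1.92×10^7) = 0.0689 A.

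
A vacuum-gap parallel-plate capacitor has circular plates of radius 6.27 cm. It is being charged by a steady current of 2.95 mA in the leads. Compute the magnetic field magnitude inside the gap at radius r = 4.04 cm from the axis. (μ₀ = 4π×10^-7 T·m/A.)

Between the plates the displacement current equals the wire current: I_d = 2.95 mA = 2.95×10^-3 A.
An Ampèrian loop of radius r encloses a fraction (r/R)² of I_d. Then B·2πr = μ₀ I_d (r/R)², giving B = μ₀ I_d r/(2πR²) = 6.06×10^-9 T.

6.06×10^-9 T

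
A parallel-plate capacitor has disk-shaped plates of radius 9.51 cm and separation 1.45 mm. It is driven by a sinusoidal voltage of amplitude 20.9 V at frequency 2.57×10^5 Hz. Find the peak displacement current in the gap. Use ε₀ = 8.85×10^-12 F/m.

5.85×10^-3 A

C = ε₀A/d = (8.85×10^-12)(0.02841)/(1.45×10^-3) = 1.734×10^-10 F; ω = 2πf = 1.615×10^6 rad/s.
I_d = C dV/dt, so |I_d|_max = C V₀ ω = (1.734×10^-10)(20.9)(1.615×10^6) = 5.85×10^-3 A.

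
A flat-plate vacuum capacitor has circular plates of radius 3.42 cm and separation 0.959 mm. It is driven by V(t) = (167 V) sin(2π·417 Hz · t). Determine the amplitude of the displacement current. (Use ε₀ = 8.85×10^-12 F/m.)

1.48×10^-5 A

The displacement current equals the conduction current C dV/dt, which peaks at C V₀ ω.
With C = ε₀A/d = (8.85×10^-12)(3.675×10^-3)/(9.59×10^-4) = 3.391×10^-11 F and ω = 2πf = 2620 rad/s, I_d,max = (3.391×10^-11)(167)(2620) = 1.48×10^-5 A.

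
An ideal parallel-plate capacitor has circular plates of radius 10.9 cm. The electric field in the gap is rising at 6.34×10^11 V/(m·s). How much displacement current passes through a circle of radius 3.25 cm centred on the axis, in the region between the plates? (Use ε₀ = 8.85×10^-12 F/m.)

0.0186 A

I_d = ε₀ dΦ_E/dt = ε₀ πR² (dE/dt) = (8.85×10^-12)(0.03733)(6.34×10^11) = 0.2095 A through the full plate area.
Through an area πr² the displacement current is I_d·(πr²/πR²) = I_d (r/R)² = 0.0186 A.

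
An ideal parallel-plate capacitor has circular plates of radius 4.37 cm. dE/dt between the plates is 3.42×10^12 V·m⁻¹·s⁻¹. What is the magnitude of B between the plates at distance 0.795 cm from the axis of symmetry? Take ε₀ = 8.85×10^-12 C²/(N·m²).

1.51×10^-7 T

I_d = ε₀ dΦ_E/dt = ε₀ πR² (dE/dt) = (8.85×10^-12)(5.999×10^-3)(3.42×10^12) = 0.1816 A through the full plate area.
For r < R the Ampère–Maxwell law gives B(2πr) = μ₀ I_d (r²/R²), so B = μ₀ I_d r/(2πR²) = (4π×10^-7)(0.1816)(7.95×10^-3)/(2π·0.0437²) = 1.51×10^-7 T.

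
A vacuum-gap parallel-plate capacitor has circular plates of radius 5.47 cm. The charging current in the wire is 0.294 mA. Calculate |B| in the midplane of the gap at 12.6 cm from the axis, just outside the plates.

Between the plates the displacement current equals the wire current: I_d = 0.294 mA = 2.94×10^-4 A.
For r ≥ R the full I_d is enclosed: B = μ₀ I_d/(2πr) = (4π×10^-7)(2.94×10^-4)/(2π·0.126) = 4.67×10^-10 T.

4.67×10^-10 T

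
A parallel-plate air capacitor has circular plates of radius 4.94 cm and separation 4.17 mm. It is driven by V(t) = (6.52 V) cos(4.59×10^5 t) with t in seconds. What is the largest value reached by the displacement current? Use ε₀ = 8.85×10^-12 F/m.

4.87×10^-5 A

C = ε₀A/d = (8.85×10^-12)(7.667×10^-3)/(4.17×10^-3) = 1.627×10^-11 F; ω = 4.59×10^5 rad/s.
I_d = C dV/dt, so |I_d|_max = C V₀ ω = (1.627×10^-11)(6.52)(4.59×10^5) = 4.87×10^-5 A.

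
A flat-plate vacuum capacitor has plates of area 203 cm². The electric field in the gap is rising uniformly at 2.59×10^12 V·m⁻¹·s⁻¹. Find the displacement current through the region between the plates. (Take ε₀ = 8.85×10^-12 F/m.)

0.465 A

With a uniform field, Φ_E = EA, so I_d = ε₀ A dE/dt = 0.465 A.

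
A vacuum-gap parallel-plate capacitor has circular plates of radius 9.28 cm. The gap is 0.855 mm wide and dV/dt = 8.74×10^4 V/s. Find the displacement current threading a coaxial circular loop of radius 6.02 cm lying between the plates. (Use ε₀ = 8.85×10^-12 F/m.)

1.03×10^-5 A

With E = V/d, dE/dt = 1.022×10^8 V/(m·s) and πR² = 0.02705 m², giving I_d = ε₀ πR² dE/dt = 2.447×10^-5 A.
Since J_d is uniform, the enclosed fraction is (r/R)² = 0.4208, giving I_d,enc = 1.03×10^-5 A.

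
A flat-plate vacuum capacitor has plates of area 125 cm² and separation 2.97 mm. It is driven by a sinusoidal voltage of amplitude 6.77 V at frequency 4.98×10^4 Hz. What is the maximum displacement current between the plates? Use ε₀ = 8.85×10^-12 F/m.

C = ε₀A/d = (8.85×10^-12)(0.0125)/(2.97×10^-3) = 3.725×10^-11 F; ω = 2πf = 3.129×10^5 rad/s.
I_d = C dV/dt, so |I_d|_max = C V₀ ω = (3.725×10^-11)(6.77)(3.129×10^5) = 7.89×10^-5 A.

7.89×10^-5 A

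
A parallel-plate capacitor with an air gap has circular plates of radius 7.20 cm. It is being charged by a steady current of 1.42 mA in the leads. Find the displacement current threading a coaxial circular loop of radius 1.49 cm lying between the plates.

6.08×10^-5 A

Between the plates the displacement current equals the wire current: I_d = 1.42 mA = 1.42×10^-3 A.
Through an area πr² the displacement current is I_d·(πr²/πR²) = I_d (r/R)² = 6.08×10^-5 A.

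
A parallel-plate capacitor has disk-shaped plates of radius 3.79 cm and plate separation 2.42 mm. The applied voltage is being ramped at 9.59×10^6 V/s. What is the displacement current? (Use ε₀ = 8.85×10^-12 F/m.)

C = ε₀A/d = (8.85×10^-12)(4.513×10^-3)/(2.42×10^-3) = 1.650×10^-11 F.
I_d = C dV/dt = (1.650×10^-11)(9.59×10^6) = 1.58×10^-4 A.

1.58×10^-4 A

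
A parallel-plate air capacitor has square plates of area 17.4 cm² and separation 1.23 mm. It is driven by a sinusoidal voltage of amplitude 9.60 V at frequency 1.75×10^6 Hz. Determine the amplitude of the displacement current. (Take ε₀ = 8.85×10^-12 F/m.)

1.32×10^-3 A

(dE/dt)_max = V₀ω/d = 8.585×10^10 V/(m·s); ω = 2πf = 1.100×10^7 rad/s.
I_d,max = ε₀ A (dE/dt)_max = (8.85×10^-12)(1.74×10^-3)(8.585×10^10) = 1.32×10^-3 A.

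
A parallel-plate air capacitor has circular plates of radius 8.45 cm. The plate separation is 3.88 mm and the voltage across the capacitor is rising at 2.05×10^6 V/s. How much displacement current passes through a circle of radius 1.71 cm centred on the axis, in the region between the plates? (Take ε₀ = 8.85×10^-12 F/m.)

4.30×10^-6 A

dE/dt = (dV/dt)/d = 5.284×10^8 V/(m·s); I_d = ε₀(πR²)(dE/dt) = (8.85×10^-12)(0.02243)(5.284×10^8) = 1.049×10^-4 A.
The field is uniform, so I_d,enc = I_d (r/R)² = (1.049×10^-4)(1.71/8.45)² = 4.30×10^-6 A.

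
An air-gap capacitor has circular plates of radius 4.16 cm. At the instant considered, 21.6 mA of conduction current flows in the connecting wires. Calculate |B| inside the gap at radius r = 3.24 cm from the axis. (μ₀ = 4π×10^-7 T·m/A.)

8.09×10^-8 T

No conduction current crosses the gap, so I_d there equals the 0.0216 A in the leads.
For r < R the Ampère–Maxwell law gives B(2πr) = μ₀ I_d (r²/R²), so B = μ₀ I_d r/(2πR²) = (4π×10^-7)(0.0216)(0.0324)/(2π·0.0416²) = 8.09×10^-8 T.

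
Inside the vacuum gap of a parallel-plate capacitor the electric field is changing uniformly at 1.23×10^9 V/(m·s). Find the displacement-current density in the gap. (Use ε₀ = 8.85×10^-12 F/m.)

0.0109 A/m²

J_d = ε₀ dE/dt = (8.85×10^-12)(1.23×10^9) = 0.0109 A/m².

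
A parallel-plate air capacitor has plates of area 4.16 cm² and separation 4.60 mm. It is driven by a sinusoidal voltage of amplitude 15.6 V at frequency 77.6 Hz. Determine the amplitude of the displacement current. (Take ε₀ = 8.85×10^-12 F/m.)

6.09×10^-9 A

The displacement current equals the conduction current C dV/dt, which peaks at C V₀ ω.
With C = ε₀A/d = (8.85×10^-12)(4.16×10^-4)/(4.60×10^-3) = 8.003×10^-13 F and ω = 2πf = 487.6 rad/s, I_d,max = (8.003×10^-13)(15.6)(487.6) = 6.09×10^-9 A.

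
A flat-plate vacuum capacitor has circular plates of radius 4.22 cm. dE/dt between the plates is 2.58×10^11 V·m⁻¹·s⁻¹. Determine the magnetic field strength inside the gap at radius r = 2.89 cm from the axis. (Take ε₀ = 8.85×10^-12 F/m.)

4.15×10^-8 T

Through the whole plate area (πR² = 5.595×10^-3 m²), I_d = ε₀ πR² dE/dt = 0.01278 A.
An Ampèrian loop of radius r encloses a fraction (r/R)² of I_d. Then B·2πr = μ₀ I_d (r/R)², giving B = μ₀ I_d r/(2πR²) = 4.15×10^-8 T.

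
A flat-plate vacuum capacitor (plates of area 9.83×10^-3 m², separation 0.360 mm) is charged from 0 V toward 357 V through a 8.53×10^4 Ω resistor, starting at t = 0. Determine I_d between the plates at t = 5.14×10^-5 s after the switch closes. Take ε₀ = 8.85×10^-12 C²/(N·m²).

3.46×10^-4 A

C = ε₀A/d = (8.85×10^-12)(9.83×10^-3)/(3.60×10^-4) = 2.417×10^-10 F, so τ = RC = 2.062×10^-5 s.
The conduction current is I(t) = (V₀/R) e^(−t/τ), and the displacement current between the plates equals it.
t/τ = 2.493; I_d = (357/8.53×10^4) · e^(−2.493) = (4.185×10^-3)(0.08266) = 3.46×10^-4 A.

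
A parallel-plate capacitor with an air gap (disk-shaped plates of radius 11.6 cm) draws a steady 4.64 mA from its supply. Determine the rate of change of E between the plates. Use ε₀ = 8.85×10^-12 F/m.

Charge continuity gives I_d = I = 4.64×10^-3 A between the plates.
Since I_d = ε₀ A dE/dt, dE/dt = I_d/(ε₀A) = (4.64×10^-3)/((8.85×10^-12)(0.04227)) = 1.24×10^10 V/(m·s).

1.24×10^10 V/(m·s)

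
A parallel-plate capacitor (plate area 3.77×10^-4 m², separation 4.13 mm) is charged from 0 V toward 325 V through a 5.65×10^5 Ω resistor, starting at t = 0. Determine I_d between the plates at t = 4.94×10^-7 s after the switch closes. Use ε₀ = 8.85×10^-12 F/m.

C = ε₀A/d = (8.85×10^-12)(3.77×10^-4)/(4.13×10^-3) = 8.079×10^-13 F, so τ = RC = 4.565×10^-7 s.
The conduction current is I(t) = (V₀/R) e^(−t/τ), and the displacement current between the plates equals it.
t/τ = 1.082; I_d = (325/5.65×10^5) · e^(−1.082) = (5.752×10^-4)(0.3389) = 1.95×10^-4 A.

1.95×10^-4 A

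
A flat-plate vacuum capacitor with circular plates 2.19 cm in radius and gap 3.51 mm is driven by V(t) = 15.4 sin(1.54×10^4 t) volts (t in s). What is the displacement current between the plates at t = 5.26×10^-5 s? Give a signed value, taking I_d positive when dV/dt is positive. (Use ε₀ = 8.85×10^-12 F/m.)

6.21×10^-7 A

C = ε₀A/d = (8.85×10^-12)(1.507×10^-3)/(3.51×10^-3) = 3.800×10^-12 F. dV/dt = V₀ω·cos(ωt); at ωt = 0.81004 rad this factor is 0.6895.
I_d = C dV/dt = (3.800×10^-12)(15.4)(1.54×10^4)(0.6895) = 6.21×10^-7 A.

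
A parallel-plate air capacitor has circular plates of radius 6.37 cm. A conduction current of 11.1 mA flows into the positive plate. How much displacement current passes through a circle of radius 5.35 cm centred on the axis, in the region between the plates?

7.83×10^-3 A

By continuity the displacement current in the gap matches the conduction current: I_d = 0.0111 A.
Since J_d is uniform, the enclosed fraction is (r/R)² = 0.7054, giving I_d,enc = 7.83×10^-3 A.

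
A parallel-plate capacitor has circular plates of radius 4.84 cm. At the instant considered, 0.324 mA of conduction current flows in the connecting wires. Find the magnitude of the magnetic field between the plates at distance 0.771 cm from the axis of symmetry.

2.13×10^-10 T

By continuity the displacement current in the gap matches the conduction current: I_d = 3.24×10^-4 A.
An Ampèrian loop of radius r encloses a fraction (r/R)² of I_d. Then B·2πr = μ₀ I_d (r/R)², giving B = μ₀ I_d r/(2πR²) = 2.13×10^-10 T.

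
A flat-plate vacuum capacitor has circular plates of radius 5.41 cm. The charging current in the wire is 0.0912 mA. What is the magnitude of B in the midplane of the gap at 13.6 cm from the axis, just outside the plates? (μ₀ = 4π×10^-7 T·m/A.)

Between the plates the displacement current equals the wire current: I_d = 0.0912 mA = 9.12×10^-5 A.
Outside the plates the loop encloses all of I_d, so B·2πr = μ₀ I_d and B = 1.34×10^-10 T.

1.34×10^-10 T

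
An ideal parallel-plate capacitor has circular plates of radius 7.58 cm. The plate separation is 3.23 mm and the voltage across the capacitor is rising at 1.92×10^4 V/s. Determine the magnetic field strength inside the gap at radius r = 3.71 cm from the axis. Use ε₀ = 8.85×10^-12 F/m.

1.23×10^-12 T

dE/dt = (dV/dt)/d = 5.944×10^6 V/(m·s); I_d = ε₀(πR²)(dE/dt) = (8.85×10^-12)(0.01805)(5.944×10^6) = 9.495×10^-7 A.
An Ampèrian loop of radius r encloses a fraction (r/R)² of I_d. Then B·2πr = μ₀ I_d (r/R)², giving B = μ₀ I_d r/(2πR²) = 1.23×10^-12 T.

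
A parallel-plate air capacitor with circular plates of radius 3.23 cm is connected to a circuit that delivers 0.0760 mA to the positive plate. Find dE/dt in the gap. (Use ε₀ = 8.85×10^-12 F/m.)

By continuity, I_d in the gap equals the 0.0760 mA flowing in the wire.
Then dE/dt = I_d/(ε₀A) = 2.62×10^9 V/(m·s).

2.62×10^9 V/(m·s)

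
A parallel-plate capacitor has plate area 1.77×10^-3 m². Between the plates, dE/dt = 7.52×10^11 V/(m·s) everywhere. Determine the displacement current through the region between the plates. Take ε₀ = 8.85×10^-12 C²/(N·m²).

0.0118 A

I_d = ε₀ A (dE/dt) = (8.85×10^-12)(1.77×10^-3 m²)(7.52×10^11) = 0.0118 A.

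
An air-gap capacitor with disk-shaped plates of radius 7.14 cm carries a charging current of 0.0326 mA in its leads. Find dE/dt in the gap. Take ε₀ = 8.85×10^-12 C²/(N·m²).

By continuity, I_d in the gap equals the 0.0326 mA flowing in the wire.
Then dE/dt = I_d/(ε₀A) = 2.30×10^8 V/(m·s).

2.30×10^8 V/(m·s)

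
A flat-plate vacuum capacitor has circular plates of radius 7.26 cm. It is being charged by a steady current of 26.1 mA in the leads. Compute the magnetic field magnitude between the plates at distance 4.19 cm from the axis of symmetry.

4.15×10^-8 T

No conduction current crosses the gap, so I_d there equals the 0.0261 A in the leads.
For r < R the Ampère–Maxwell law gives B(2πr) = μ₀ I_d (r²/R²), so B = μ₀ I_d r/(2πR²) = (4π×10^-7)(0.0261)(0.0419)/(2π·0.0726²) = 4.15×10^-8 T.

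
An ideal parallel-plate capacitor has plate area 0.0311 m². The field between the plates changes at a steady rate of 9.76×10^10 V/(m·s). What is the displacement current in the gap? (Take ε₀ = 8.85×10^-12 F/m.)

0.0269 A

I_d = ε₀ A (dE/dt) = (8.85×10^-12)(0.0311 m²)(9.76×10^10) = 0.0269 A.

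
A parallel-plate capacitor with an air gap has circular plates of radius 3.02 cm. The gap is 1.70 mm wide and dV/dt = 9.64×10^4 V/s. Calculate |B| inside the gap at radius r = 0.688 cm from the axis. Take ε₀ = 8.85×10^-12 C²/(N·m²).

With E = V/d, dE/dt = 5.671×10^7 V/(m·s) and πR² = 2.865×10^-3 m², giving I_d = ε₀ πR² dE/dt = 1.438×10^-6 A.
∮B·dl = μ₀ I_d,enc with I_d,enc = I_d r²/R² = 7.463×10^-8 A; so B = μ₀ I_d,enc/(2πr) = 2.17×10^-12 T.

2.17×10^-12 T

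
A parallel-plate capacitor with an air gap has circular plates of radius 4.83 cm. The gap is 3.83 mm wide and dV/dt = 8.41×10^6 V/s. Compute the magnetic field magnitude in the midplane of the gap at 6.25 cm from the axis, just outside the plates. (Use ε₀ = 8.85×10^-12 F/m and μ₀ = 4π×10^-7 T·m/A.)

dE/dt = (dV/dt)/d = 2.196×10^9 V/(m·s); I_d = ε₀(πR²)(dE/dt) = (8.85×10^-12)(7.329×10^-3)(2.196×10^9) = 1.424×10^-4 A.
For r ≥ R the full I_d is enclosed: B = μ₀ I_d/(2πr) = (4π×10^-7)(1.424×10^-4)/(2π·0.0625) = 4.56×10^-10 T.

4.56×10^-10 T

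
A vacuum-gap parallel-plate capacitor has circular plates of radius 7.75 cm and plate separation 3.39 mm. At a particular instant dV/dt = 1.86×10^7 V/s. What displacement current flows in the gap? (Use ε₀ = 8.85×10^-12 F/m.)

9.16×10^-4 A

E = V/d so dE/dt = (dV/dt)/d = 5.487×10^9 V/(m·s), and I_d = ε₀ A dE/dt = (8.85×10^-12)(0.01887)(5.487×10^9) = 9.16×10^-4 A.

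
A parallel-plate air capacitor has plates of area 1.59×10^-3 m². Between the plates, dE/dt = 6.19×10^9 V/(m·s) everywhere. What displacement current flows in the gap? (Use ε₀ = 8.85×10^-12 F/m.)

With a uniform field, Φ_E = EA, so I_d = ε₀ A dE/dt = 8.71×10^-5 A.

8.71×10^-5 A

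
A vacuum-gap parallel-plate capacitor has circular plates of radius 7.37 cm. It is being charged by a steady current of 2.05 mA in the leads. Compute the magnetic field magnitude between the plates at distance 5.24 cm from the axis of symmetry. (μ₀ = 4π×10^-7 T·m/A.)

3.96×10^-9 T

Between the plates the displacement current equals the wire current: I_d = 2.05 mA = 2.05×10^-3 A.
For r < R the Ampère–Maxwell law gives B(2πr) = μ₀ I_d (r²/R²), so B = μ₀ I_d r/(2πR²) = (4π×10^-7)(2.05×10^-3)(0.0524)/(2π·0.0737²) = 3.96×10^-9 T.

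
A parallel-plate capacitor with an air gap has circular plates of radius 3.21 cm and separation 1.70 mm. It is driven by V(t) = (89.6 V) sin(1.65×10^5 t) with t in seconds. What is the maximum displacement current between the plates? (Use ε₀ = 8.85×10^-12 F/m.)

2.49×10^-4 A

C = ε₀A/d = (8.85×10^-12)(3.237×10^-3)/(1.70×10^-3) = 1.685×10^-11 F; ω = 1.65×10^5 rad/s.
I_d = C dV/dt, so |I_d|_max = C V₀ ω = (1.685×10^-11)(89.6)(1.65×10^5) = 2.49×10^-4 A.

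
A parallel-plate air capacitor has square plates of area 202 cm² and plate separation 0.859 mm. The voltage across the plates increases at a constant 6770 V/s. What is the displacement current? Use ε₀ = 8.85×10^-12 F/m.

E = V/d so dE/dt = (dV/dt)/d = 7.881×10^6 V/(m·s), and I_d = ε₀ A dE/dt = (8.85×10^-12)(0.0202)(7.881×10^6) = 1.41×10^-6 A.

1.41×10^-6 A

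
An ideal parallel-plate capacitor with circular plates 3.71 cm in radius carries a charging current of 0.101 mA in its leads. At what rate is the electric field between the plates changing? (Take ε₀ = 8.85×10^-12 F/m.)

2.64×10^9 V/(m·s)

The displacement current between the plates equals the conduction current, I_d = 0.101 mA.
Then dE/dt = I_d/(ε₀A) = 2.64×10^9 V/(m·s).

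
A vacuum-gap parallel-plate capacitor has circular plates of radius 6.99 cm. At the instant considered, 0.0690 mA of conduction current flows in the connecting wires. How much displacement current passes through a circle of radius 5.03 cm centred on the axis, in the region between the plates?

3.57×10^-5 A

No conduction current crosses the gap, so I_d there equals the 6.90×10^-5 A in the leads.
Since J_d is uniform, the enclosed fraction is (r/R)² = 0.5178, giving I_d,enc = 3.57×10^-5 A.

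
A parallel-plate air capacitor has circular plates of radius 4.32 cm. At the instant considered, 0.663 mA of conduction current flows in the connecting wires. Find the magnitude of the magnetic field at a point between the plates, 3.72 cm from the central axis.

2.64×10^-9 T

Between the plates the displacement current equals the wire current: I_d = 0.663 mA = 6.63×10^-4 A.
For r < R the Ampère–Maxwell law gives B(2πr) = μ₀ I_d (r²/R²), so B = μ₀ I_d r/(2πR²) = (4π×10^-7)(6.63×10^-4)(0.0372)/(2π·0.0432²) = 2.64×10^-9 T.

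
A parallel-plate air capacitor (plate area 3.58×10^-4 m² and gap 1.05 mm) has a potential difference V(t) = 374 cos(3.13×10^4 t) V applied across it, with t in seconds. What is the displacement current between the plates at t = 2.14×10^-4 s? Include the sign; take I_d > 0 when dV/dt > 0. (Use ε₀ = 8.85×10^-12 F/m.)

dE/dt = (V₀ω/d)·−sin(ωt) with ωt = 6.6982 rad: (374)(3.13×10^4)(-0.4032)/(1.05×10^-3) = -4.495×10^9 V/(m·s).
I_d = ε₀ A dE/dt = (8.85×10^-12)(3.58×10^-4)(-4.495×10^9) = -1.42×10^-5 A.

-1.42×10^-5 A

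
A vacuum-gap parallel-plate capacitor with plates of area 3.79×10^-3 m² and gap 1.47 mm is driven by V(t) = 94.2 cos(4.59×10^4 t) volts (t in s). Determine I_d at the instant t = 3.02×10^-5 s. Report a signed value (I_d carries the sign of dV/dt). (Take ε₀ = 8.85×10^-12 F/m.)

C = ε₀A/d = (8.85×10^-12)(3.79×10^-3)/(1.47×10^-3) = 2.282×10^-11 F. dV/dt = V₀ω·−sin(ωt); at ωt = 1.38618 rad this factor is -0.9830.
I_d = C dV/dt = (2.282×10^-11)(94.2)(4.59×10^4)(-0.9830) = -9.70×10^-5 A.

-9.70×10^-5 A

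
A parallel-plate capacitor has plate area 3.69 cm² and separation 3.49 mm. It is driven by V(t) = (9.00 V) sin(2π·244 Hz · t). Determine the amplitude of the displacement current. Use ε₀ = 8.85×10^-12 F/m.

1.29×10^-8 A

(dE/dt)_max = V₀ω/d = 3.953×10^6 V/(m·s); ω = 2πf = 1533 rad/s.
I_d,max = ε₀ A (dE/dt)_max = (8.85×10^-12)(3.69×10^-4)(3.953×10^6) = 1.29×10^-8 A.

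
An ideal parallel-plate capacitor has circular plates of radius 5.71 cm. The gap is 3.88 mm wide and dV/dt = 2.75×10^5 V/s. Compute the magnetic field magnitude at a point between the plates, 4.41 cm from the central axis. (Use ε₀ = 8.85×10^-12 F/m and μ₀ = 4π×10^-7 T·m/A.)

dE/dt = (dV/dt)/d = 7.088×10^7 V/(m·s); I_d = ε₀(πR²)(dE/dt) = (8.85×10^-12)(0.01024)(7.088×10^7) = 6.423×10^-6 A.
For r < R the Ampère–Maxwell law gives B(2πr) = μ₀ I_d (r²/R²), so B = μ₀ I_d r/(2πR²) = (4π×10^-7)(6.423×10^-6)(0.0441)/(2π·0.0571²) = 1.74×10^-11 T.

1.74×10^-11 T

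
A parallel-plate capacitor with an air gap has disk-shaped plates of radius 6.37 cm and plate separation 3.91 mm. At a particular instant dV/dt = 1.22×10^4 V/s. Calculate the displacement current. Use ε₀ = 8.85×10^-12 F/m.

3.52×10^-7 A

The field between the plates is E = V/d, so dE/dt = (1.22×10^4)/(3.91×10^-3 m) = 3.120×10^6 V/(m·s).
I_d = ε₀ A (dE/dt) = (8.85×10^-12)(0.01275)(3.120×10^6) = 3.52×10^-7 A.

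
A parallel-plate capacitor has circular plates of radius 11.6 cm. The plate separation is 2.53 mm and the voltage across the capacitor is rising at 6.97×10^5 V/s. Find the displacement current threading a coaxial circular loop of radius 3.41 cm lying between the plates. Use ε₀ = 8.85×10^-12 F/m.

dE/dt = (dV/dt)/d = 2.755×10^8 V/(m·s); I_d = ε₀(πR²)(dE/dt) = (8.85×10^-12)(0.04227)(2.755×10^8) = 1.031×10^-4 A.
Through an area πr² the displacement current is I_d·(πr²/πR²) = I_d (r/R)² = 8.91×10^-6 A.

8.91×10^-6 A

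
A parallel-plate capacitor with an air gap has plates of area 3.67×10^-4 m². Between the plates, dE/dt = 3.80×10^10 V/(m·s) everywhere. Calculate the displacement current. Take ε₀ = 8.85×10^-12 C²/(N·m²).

1.23×10^-4 A

With a uniform field, Φ_E = EA, so I_d = ε₀ A dE/dt = 1.23×10^-4 A.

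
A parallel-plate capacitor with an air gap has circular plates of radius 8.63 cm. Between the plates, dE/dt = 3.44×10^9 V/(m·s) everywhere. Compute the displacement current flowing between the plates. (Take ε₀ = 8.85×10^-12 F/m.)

7.12×10^-4 A

The displacement current is ε₀ times dΦ_E/dt = ε₀ A dE/dt = (8.85×10^-12)(0.02340)(3.44×10^9) = 7.12×10^-4 A.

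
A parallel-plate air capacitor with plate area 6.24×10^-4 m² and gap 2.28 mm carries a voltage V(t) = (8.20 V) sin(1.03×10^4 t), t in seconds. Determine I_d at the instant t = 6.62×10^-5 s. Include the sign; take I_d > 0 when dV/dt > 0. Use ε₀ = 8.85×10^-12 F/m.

dE/dt = (V₀ω/d)·cos(ωt) with ωt = 0.68186 rad: (8.20)(1.03×10^4)(0.7764)/(2.28×10^-3) = 2.876×10^7 V/(m·s).
I_d = ε₀ A dE/dt = (8.85×10^-12)(6.24×10^-4)(2.876×10^7) = 1.59×10^-7 A.

1.59×10^-7 A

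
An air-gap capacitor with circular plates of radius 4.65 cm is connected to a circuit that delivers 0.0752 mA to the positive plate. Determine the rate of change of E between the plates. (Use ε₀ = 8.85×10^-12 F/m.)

1.25×10^9 V/(m·s)

Charge continuity gives I_d = I = 7.52×10^-5 A between the plates.
Inverting I_d = ε₀ A dE/dt gives dE/dt = 7.52×10^-5 / (8.85×10^-12 · 6.793×10^-3) = 1.25×10^9 V/(m·s).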